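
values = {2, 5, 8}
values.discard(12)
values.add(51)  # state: {2, 5, 8, 51}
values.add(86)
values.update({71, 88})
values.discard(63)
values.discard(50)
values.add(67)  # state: {2, 5, 8, 51, 67, 71, 86, 88}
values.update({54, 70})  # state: {2, 5, 8, 51, 54, 67, 70, 71, 86, 88}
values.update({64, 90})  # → {2, 5, 8, 51, 54, 64, 67, 70, 71, 86, 88, 90}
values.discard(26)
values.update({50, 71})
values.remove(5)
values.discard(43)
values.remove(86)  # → {2, 8, 50, 51, 54, 64, 67, 70, 71, 88, 90}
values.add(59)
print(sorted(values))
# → [2, 8, 50, 51, 54, 59, 64, 67, 70, 71, 88, 90]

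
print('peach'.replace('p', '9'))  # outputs 9each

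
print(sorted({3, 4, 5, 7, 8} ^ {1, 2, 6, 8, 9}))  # [1, 2, 3, 4, 5, 6, 7, 9]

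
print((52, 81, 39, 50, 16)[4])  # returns 16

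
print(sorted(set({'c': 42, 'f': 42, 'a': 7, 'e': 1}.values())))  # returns [1, 7, 42]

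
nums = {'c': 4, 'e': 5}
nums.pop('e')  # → 5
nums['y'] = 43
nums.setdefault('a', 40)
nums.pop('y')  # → 43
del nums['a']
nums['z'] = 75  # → {'c': 4, 'z': 75}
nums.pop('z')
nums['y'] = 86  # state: {'c': 4, 'y': 86}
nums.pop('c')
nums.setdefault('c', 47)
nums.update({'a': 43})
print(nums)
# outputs {'y': 86, 'c': 47, 'a': 43}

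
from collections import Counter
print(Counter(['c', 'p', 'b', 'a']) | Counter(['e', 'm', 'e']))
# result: Counter({'e': 2, 'c': 1, 'p': 1, 'b': 1, 'a': 1, 'm': 1})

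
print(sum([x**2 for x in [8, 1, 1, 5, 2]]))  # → 95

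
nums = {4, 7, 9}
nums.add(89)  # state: {4, 7, 9, 89}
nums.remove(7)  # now {4, 9, 89}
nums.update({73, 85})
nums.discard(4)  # {9, 73, 85, 89}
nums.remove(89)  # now {9, 73, 85}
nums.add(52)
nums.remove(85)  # {9, 52, 73}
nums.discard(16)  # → {9, 52, 73}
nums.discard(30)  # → {9, 52, 73}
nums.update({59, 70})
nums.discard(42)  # {9, 52, 59, 70, 73}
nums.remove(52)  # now {9, 59, 70, 73}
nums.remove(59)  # {9, 70, 73}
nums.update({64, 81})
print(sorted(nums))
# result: [9, 64, 70, 73, 81]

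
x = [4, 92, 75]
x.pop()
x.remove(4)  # [92]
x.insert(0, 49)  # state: [49, 92]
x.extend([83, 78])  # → [49, 92, 83, 78]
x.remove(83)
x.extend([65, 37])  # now [49, 92, 78, 65, 37]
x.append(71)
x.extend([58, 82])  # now [49, 92, 78, 65, 37, 71, 58, 82]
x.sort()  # [37, 49, 58, 65, 71, 78, 82, 92]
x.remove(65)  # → [37, 49, 58, 71, 78, 82, 92]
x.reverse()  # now [92, 82, 78, 71, 58, 49, 37]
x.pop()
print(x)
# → [92, 82, 78, 71, 58, 49]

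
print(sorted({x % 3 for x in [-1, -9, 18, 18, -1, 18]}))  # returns [0, 2]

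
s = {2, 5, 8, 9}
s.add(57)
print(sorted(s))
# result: [2, 5, 8, 9, 57]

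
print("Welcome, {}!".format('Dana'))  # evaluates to Welcome, Dana!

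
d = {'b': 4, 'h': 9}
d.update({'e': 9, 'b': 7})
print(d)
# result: {'b': 7, 'h': 9, 'e': 9}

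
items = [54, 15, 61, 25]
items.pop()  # 25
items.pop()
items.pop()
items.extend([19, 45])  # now [54, 19, 45]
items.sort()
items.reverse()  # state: [54, 45, 19]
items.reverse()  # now [19, 45, 54]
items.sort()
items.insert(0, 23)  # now [23, 19, 45, 54]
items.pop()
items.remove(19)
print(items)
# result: [23, 45]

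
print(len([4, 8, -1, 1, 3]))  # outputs 5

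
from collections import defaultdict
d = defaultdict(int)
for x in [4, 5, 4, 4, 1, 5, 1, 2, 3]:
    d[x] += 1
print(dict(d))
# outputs {4: 3, 5: 2, 1: 2, 2: 1, 3: 1}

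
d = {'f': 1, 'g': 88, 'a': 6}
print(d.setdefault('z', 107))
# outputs 107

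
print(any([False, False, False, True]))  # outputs True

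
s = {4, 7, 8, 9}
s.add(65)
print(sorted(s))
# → [4, 7, 8, 9, 65]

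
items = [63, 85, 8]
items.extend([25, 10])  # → [63, 85, 8, 25, 10]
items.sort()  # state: [8, 10, 25, 63, 85]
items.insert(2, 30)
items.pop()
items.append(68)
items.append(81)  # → [8, 10, 30, 25, 63, 68, 81]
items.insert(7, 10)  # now [8, 10, 30, 25, 63, 68, 81, 10]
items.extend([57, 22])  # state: [8, 10, 30, 25, 63, 68, 81, 10, 57, 22]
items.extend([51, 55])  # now [8, 10, 30, 25, 63, 68, 81, 10, 57, 22, 51, 55]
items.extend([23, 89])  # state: [8, 10, 30, 25, 63, 68, 81, 10, 57, 22, 51, 55, 23, 89]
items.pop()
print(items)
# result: [8, 10, 30, 25, 63, 68, 81, 10, 57, 22, 51, 55, 23]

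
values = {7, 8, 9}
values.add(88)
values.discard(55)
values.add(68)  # {7, 8, 9, 68, 88}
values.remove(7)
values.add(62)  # {8, 9, 62, 68, 88}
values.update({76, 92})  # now {8, 9, 62, 68, 76, 88, 92}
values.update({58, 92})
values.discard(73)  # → {8, 9, 58, 62, 68, 76, 88, 92}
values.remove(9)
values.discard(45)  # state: {8, 58, 62, 68, 76, 88, 92}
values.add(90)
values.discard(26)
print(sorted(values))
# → [8, 58, 62, 68, 76, 88, 90, 92]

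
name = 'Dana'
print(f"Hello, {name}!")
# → Hello, Dana!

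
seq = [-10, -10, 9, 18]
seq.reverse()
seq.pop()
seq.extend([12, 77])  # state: [18, 9, -10, 12, 77]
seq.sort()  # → [-10, 9, 12, 18, 77]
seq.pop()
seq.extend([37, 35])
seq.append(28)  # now [-10, 9, 12, 18, 37, 35, 28]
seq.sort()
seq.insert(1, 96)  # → [-10, 96, 9, 12, 18, 28, 35, 37]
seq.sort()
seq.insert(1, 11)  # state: [-10, 11, 9, 12, 18, 28, 35, 37, 96]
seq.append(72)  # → [-10, 11, 9, 12, 18, 28, 35, 37, 96, 72]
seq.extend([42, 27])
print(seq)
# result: [-10, 11, 9, 12, 18, 28, 35, 37, 96, 72, 42, 27]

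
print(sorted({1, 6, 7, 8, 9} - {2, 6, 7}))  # [1, 8, 9]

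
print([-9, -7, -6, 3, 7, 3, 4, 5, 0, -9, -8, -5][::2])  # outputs [-9, -6, 7, 4, 0, -8]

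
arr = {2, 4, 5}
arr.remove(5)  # {2, 4}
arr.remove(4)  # {2}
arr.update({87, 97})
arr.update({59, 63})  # {2, 59, 63, 87, 97}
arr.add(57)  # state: {2, 57, 59, 63, 87, 97}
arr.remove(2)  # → {57, 59, 63, 87, 97}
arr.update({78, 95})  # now {57, 59, 63, 78, 87, 95, 97}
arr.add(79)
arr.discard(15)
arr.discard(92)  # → {57, 59, 63, 78, 79, 87, 95, 97}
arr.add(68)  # {57, 59, 63, 68, 78, 79, 87, 95, 97}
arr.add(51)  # {51, 57, 59, 63, 68, 78, 79, 87, 95, 97}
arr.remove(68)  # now {51, 57, 59, 63, 78, 79, 87, 95, 97}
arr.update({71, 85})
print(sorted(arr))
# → [51, 57, 59, 63, 71, 78, 79, 85, 87, 95, 97]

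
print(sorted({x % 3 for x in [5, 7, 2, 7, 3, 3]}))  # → [0, 1, 2]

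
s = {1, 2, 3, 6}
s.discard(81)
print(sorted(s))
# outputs [1, 2, 3, 6]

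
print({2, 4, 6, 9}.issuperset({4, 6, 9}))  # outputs True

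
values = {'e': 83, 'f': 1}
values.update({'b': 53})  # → {'e': 83, 'f': 1, 'b': 53}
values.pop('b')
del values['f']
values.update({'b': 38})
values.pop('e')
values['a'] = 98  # {'b': 38, 'a': 98}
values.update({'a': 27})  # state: {'b': 38, 'a': 27}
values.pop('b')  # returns 38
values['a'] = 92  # {'a': 92}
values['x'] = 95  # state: {'a': 92, 'x': 95}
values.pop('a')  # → 92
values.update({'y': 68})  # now {'x': 95, 'y': 68}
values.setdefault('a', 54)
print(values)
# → {'x': 95, 'y': 68, 'a': 54}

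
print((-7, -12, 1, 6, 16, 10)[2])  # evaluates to 1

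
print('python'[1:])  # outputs ython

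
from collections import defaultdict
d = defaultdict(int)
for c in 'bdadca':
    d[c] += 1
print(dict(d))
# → {'b': 1, 'd': 2, 'a': 2, 'c': 1}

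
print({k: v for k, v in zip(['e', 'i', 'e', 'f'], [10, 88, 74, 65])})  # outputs {'e': 74, 'i': 88, 'f': 65}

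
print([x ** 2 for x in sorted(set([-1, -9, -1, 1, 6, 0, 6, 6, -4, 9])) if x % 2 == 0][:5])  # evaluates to [16, 0, 36]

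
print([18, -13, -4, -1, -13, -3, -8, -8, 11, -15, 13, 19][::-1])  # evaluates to [19, 13, -15, 11, -8, -8, -3, -13, -1, -4, -13, 18]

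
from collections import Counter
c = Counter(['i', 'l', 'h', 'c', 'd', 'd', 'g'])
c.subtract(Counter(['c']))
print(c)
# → Counter({'d': 2, 'i': 1, 'l': 1, 'h': 1, 'g': 1, 'c': 0})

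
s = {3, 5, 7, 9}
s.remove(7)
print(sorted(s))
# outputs [3, 5, 9]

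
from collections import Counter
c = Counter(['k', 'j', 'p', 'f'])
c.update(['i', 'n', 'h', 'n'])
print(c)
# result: Counter({'n': 2, 'k': 1, 'j': 1, 'p': 1, 'f': 1, 'i': 1, 'h': 1})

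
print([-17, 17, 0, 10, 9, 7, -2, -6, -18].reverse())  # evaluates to None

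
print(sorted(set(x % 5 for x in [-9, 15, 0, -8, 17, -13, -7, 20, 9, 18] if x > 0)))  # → [0, 2, 3, 4]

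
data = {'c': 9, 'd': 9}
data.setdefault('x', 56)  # 56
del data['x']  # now {'c': 9, 'd': 9}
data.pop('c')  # 9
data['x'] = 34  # {'d': 9, 'x': 34}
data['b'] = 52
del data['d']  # {'x': 34, 'b': 52}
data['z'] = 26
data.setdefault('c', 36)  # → 36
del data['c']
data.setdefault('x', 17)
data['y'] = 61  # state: {'x': 34, 'b': 52, 'z': 26, 'y': 61}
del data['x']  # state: {'b': 52, 'z': 26, 'y': 61}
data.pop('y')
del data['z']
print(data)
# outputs {'b': 52}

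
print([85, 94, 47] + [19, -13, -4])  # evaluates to [85, 94, 47, 19, -13, -4]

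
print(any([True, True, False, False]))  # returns True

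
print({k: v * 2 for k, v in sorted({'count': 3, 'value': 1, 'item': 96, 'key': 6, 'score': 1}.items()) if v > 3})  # {'item': 192, 'key': 12}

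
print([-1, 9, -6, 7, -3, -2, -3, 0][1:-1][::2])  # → [9, 7, -2]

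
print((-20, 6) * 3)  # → (-20, 6, -20, 6, -20, 6)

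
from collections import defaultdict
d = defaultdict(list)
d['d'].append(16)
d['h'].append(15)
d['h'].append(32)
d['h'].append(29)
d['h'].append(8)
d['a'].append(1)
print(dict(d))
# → {'d': [16], 'h': [15, 32, 29, 8], 'a': [1]}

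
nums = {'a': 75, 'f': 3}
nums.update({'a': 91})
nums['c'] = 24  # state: {'a': 91, 'f': 3, 'c': 24}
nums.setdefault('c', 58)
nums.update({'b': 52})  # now {'a': 91, 'f': 3, 'c': 24, 'b': 52}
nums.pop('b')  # 52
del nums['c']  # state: {'a': 91, 'f': 3}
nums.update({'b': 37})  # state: {'a': 91, 'f': 3, 'b': 37}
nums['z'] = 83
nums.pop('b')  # 37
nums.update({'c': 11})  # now {'a': 91, 'f': 3, 'z': 83, 'c': 11}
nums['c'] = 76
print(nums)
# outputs {'a': 91, 'f': 3, 'z': 83, 'c': 76}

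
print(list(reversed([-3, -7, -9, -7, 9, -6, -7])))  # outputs [-7, -6, 9, -7, -9, -7, -3]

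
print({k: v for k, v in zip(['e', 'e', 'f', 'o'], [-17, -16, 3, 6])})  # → {'e': -16, 'f': 3, 'o': 6}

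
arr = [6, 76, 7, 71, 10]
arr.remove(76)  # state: [6, 7, 71, 10]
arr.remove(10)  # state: [6, 7, 71]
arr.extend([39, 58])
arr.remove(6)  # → [7, 71, 39, 58]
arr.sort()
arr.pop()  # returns 71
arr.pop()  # 58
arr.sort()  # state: [7, 39]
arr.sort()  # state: [7, 39]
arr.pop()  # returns 39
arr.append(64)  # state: [7, 64]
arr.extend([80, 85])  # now [7, 64, 80, 85]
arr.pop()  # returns 85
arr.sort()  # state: [7, 64, 80]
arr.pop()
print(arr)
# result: [7, 64]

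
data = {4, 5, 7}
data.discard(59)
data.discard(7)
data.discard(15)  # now {4, 5}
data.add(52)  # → {4, 5, 52}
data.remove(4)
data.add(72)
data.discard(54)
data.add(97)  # {5, 52, 72, 97}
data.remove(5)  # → {52, 72, 97}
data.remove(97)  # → {52, 72}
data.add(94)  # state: {52, 72, 94}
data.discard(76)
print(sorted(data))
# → [52, 72, 94]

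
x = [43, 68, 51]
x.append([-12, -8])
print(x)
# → [43, 68, 51, [-12, -8]]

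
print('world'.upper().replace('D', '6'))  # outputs WORL6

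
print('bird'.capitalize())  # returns Bird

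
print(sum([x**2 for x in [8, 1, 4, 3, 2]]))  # 94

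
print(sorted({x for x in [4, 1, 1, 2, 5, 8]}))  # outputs [1, 2, 4, 5, 8]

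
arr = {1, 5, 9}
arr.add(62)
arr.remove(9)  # {1, 5, 62}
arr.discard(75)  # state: {1, 5, 62}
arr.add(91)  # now {1, 5, 62, 91}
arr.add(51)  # {1, 5, 51, 62, 91}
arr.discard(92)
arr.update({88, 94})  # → {1, 5, 51, 62, 88, 91, 94}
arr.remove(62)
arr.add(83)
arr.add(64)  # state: {1, 5, 51, 64, 83, 88, 91, 94}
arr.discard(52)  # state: {1, 5, 51, 64, 83, 88, 91, 94}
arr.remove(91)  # {1, 5, 51, 64, 83, 88, 94}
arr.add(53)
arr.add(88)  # {1, 5, 51, 53, 64, 83, 88, 94}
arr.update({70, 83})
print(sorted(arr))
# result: [1, 5, 51, 53, 64, 70, 83, 88, 94]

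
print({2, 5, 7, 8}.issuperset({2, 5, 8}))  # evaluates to True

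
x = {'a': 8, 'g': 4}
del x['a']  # {'g': 4}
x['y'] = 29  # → {'g': 4, 'y': 29}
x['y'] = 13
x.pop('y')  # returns 13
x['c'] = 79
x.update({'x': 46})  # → {'g': 4, 'c': 79, 'x': 46}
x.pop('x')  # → 46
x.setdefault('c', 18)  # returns 79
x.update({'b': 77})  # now {'g': 4, 'c': 79, 'b': 77}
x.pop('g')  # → 4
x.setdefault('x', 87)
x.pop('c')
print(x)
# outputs {'b': 77, 'x': 87}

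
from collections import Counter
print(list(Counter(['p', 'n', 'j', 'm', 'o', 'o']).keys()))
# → ['p', 'n', 'j', 'm', 'o']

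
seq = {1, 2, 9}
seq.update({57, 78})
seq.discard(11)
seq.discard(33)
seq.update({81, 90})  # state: {1, 2, 9, 57, 78, 81, 90}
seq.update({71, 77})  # {1, 2, 9, 57, 71, 77, 78, 81, 90}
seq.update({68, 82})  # {1, 2, 9, 57, 68, 71, 77, 78, 81, 82, 90}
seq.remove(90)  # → {1, 2, 9, 57, 68, 71, 77, 78, 81, 82}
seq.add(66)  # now {1, 2, 9, 57, 66, 68, 71, 77, 78, 81, 82}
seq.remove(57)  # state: {1, 2, 9, 66, 68, 71, 77, 78, 81, 82}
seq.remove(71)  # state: {1, 2, 9, 66, 68, 77, 78, 81, 82}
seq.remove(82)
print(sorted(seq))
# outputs [1, 2, 9, 66, 68, 77, 78, 81]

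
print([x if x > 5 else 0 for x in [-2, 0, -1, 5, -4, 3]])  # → [0, 0, 0, 0, 0, 0]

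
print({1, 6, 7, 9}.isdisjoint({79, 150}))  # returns True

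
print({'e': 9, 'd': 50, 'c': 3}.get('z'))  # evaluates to None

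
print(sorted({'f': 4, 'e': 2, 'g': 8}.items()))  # [('e', 2), ('f', 4), ('g', 8)]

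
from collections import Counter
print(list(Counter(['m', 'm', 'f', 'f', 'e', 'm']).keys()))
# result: ['m', 'f', 'e']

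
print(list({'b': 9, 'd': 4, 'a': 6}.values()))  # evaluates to [9, 4, 6]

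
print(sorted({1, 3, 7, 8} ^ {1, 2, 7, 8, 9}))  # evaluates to [2, 3, 9]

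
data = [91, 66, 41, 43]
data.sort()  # [41, 43, 66, 91]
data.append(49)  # [41, 43, 66, 91, 49]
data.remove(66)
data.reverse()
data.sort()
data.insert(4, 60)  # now [41, 43, 49, 91, 60]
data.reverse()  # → [60, 91, 49, 43, 41]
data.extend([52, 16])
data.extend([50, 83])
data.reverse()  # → [83, 50, 16, 52, 41, 43, 49, 91, 60]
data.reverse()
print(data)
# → [60, 91, 49, 43, 41, 52, 16, 50, 83]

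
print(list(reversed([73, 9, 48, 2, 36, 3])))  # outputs [3, 36, 2, 48, 9, 73]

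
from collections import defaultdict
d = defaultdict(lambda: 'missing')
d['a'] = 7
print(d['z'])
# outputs missing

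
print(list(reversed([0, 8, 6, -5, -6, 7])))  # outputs [7, -6, -5, 6, 8, 0]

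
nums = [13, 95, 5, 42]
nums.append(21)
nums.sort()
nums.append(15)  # [5, 13, 21, 42, 95, 15]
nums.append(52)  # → [5, 13, 21, 42, 95, 15, 52]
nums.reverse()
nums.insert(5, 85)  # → [52, 15, 95, 42, 21, 85, 13, 5]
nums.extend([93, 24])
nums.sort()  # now [5, 13, 15, 21, 24, 42, 52, 85, 93, 95]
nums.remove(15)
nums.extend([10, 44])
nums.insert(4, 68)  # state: [5, 13, 21, 24, 68, 42, 52, 85, 93, 95, 10, 44]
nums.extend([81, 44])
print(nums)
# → [5, 13, 21, 24, 68, 42, 52, 85, 93, 95, 10, 44, 81, 44]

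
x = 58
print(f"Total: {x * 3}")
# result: Total: 174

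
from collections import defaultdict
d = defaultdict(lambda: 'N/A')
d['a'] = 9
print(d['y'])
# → N/A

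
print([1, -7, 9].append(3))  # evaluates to None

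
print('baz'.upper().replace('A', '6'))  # B6Z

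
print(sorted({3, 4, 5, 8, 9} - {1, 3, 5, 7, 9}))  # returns [4, 8]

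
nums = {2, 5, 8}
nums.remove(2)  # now {5, 8}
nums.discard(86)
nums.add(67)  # {5, 8, 67}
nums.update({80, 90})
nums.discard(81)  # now {5, 8, 67, 80, 90}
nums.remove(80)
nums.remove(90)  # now {5, 8, 67}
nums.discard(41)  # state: {5, 8, 67}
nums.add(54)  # {5, 8, 54, 67}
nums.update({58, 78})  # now {5, 8, 54, 58, 67, 78}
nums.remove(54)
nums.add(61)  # {5, 8, 58, 61, 67, 78}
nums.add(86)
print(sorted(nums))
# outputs [5, 8, 58, 61, 67, 78, 86]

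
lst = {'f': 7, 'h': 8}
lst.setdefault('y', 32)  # 32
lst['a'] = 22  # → {'f': 7, 'h': 8, 'y': 32, 'a': 22}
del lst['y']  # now {'f': 7, 'h': 8, 'a': 22}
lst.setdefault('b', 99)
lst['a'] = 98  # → {'f': 7, 'h': 8, 'a': 98, 'b': 99}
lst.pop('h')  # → 8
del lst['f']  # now {'a': 98, 'b': 99}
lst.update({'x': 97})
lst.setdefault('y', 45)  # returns 45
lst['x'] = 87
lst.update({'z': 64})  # {'a': 98, 'b': 99, 'x': 87, 'y': 45, 'z': 64}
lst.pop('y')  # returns 45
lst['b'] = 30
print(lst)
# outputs {'a': 98, 'b': 30, 'x': 87, 'z': 64}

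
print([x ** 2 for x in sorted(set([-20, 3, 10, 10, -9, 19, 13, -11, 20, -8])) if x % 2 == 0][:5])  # [400, 64, 100, 400]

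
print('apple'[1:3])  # pp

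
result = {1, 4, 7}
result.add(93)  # {1, 4, 7, 93}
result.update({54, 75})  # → {1, 4, 7, 54, 75, 93}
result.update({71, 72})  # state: {1, 4, 7, 54, 71, 72, 75, 93}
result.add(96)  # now {1, 4, 7, 54, 71, 72, 75, 93, 96}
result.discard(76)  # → {1, 4, 7, 54, 71, 72, 75, 93, 96}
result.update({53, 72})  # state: {1, 4, 7, 53, 54, 71, 72, 75, 93, 96}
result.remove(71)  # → {1, 4, 7, 53, 54, 72, 75, 93, 96}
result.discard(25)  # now {1, 4, 7, 53, 54, 72, 75, 93, 96}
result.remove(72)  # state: {1, 4, 7, 53, 54, 75, 93, 96}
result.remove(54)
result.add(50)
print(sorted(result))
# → [1, 4, 7, 50, 53, 75, 93, 96]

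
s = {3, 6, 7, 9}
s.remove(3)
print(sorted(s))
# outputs [6, 7, 9]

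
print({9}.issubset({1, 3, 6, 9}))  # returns True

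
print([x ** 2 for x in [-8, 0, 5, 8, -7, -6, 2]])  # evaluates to [64, 0, 25, 64, 49, 36, 4]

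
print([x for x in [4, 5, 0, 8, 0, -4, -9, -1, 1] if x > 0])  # [4, 5, 8, 1]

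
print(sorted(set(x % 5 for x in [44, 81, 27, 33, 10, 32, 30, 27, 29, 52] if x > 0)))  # [0, 1, 2, 3, 4]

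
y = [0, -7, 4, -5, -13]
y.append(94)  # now [0, -7, 4, -5, -13, 94]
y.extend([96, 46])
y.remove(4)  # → [0, -7, -5, -13, 94, 96, 46]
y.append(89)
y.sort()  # [-13, -7, -5, 0, 46, 89, 94, 96]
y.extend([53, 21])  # [-13, -7, -5, 0, 46, 89, 94, 96, 53, 21]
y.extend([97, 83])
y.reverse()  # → [83, 97, 21, 53, 96, 94, 89, 46, 0, -5, -7, -13]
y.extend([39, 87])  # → [83, 97, 21, 53, 96, 94, 89, 46, 0, -5, -7, -13, 39, 87]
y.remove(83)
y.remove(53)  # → [97, 21, 96, 94, 89, 46, 0, -5, -7, -13, 39, 87]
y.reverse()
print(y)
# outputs [87, 39, -13, -7, -5, 0, 46, 89, 94, 96, 21, 97]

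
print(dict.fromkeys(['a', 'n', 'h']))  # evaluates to {'a': None, 'n': None, 'h': None}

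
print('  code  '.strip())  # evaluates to code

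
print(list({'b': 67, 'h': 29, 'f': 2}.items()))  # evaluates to [('b', 67), ('h', 29), ('f', 2)]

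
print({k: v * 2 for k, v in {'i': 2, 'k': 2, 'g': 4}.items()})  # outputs {'i': 4, 'k': 4, 'g': 8}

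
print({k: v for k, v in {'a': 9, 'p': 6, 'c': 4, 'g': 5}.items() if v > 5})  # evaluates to {'a': 9, 'p': 6}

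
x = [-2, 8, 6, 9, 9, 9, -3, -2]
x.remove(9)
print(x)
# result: [-2, 8, 6, 9, 9, -3, -2]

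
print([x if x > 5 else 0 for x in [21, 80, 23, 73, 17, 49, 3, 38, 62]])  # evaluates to [21, 80, 23, 73, 17, 49, 0, 38, 62]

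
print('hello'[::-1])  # olleh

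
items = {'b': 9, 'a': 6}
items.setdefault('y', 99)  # 99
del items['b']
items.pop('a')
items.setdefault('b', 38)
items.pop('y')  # 99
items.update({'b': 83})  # {'b': 83}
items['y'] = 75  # {'b': 83, 'y': 75}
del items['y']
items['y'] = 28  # {'b': 83, 'y': 28}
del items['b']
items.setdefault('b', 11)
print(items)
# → {'y': 28, 'b': 11}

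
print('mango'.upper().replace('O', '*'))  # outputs MANG*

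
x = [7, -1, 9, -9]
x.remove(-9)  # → [7, -1, 9]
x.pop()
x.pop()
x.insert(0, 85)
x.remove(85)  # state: [7]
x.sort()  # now [7]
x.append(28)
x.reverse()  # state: [28, 7]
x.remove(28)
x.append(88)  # [7, 88]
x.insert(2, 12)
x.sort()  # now [7, 12, 88]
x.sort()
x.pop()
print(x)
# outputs [7, 12]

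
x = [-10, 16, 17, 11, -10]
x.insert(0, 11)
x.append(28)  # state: [11, -10, 16, 17, 11, -10, 28]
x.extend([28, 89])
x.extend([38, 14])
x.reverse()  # [14, 38, 89, 28, 28, -10, 11, 17, 16, -10, 11]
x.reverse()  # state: [11, -10, 16, 17, 11, -10, 28, 28, 89, 38, 14]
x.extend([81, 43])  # [11, -10, 16, 17, 11, -10, 28, 28, 89, 38, 14, 81, 43]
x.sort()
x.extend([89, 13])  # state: [-10, -10, 11, 11, 14, 16, 17, 28, 28, 38, 43, 81, 89, 89, 13]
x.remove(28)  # [-10, -10, 11, 11, 14, 16, 17, 28, 38, 43, 81, 89, 89, 13]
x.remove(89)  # [-10, -10, 11, 11, 14, 16, 17, 28, 38, 43, 81, 89, 13]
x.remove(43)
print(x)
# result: [-10, -10, 11, 11, 14, 16, 17, 28, 38, 81, 89, 13]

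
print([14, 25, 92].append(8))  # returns None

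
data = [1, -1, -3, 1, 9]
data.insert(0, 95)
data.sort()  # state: [-3, -1, 1, 1, 9, 95]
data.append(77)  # [-3, -1, 1, 1, 9, 95, 77]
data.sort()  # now [-3, -1, 1, 1, 9, 77, 95]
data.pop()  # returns 95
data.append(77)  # [-3, -1, 1, 1, 9, 77, 77]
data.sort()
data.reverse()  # [77, 77, 9, 1, 1, -1, -3]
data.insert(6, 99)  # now [77, 77, 9, 1, 1, -1, 99, -3]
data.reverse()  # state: [-3, 99, -1, 1, 1, 9, 77, 77]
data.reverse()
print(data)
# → [77, 77, 9, 1, 1, -1, 99, -3]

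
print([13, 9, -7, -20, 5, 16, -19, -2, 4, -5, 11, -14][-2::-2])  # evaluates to [11, 4, -19, 5, -7, 13]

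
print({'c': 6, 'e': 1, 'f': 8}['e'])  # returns 1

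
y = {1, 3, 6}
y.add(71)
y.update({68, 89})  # {1, 3, 6, 68, 71, 89}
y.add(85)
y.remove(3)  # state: {1, 6, 68, 71, 85, 89}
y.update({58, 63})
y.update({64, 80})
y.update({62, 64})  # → {1, 6, 58, 62, 63, 64, 68, 71, 80, 85, 89}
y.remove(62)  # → {1, 6, 58, 63, 64, 68, 71, 80, 85, 89}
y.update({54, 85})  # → {1, 6, 54, 58, 63, 64, 68, 71, 80, 85, 89}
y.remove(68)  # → {1, 6, 54, 58, 63, 64, 71, 80, 85, 89}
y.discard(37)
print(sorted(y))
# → [1, 6, 54, 58, 63, 64, 71, 80, 85, 89]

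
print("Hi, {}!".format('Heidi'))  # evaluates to Hi, Heidi!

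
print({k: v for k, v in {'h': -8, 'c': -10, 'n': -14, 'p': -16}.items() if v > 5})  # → {}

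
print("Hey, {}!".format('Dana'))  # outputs Hey, Dana!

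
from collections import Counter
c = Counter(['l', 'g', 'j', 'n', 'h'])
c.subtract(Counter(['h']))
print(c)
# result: Counter({'l': 1, 'g': 1, 'j': 1, 'n': 1, 'h': 0})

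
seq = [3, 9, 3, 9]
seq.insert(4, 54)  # [3, 9, 3, 9, 54]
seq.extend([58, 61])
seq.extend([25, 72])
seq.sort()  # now [3, 3, 9, 9, 25, 54, 58, 61, 72]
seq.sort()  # [3, 3, 9, 9, 25, 54, 58, 61, 72]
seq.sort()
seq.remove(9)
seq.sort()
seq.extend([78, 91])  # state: [3, 3, 9, 25, 54, 58, 61, 72, 78, 91]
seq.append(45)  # [3, 3, 9, 25, 54, 58, 61, 72, 78, 91, 45]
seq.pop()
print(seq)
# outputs [3, 3, 9, 25, 54, 58, 61, 72, 78, 91]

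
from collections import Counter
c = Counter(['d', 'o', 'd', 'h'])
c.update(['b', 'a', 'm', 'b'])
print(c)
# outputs Counter({'d': 2, 'b': 2, 'o': 1, 'h': 1, 'a': 1, 'm': 1})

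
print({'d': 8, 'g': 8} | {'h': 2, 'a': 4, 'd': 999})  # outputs {'d': 999, 'g': 8, 'h': 2, 'a': 4}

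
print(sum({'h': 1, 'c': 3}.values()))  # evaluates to 4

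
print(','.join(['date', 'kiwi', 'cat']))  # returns date,kiwi,cat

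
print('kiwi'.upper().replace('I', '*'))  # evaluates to K*W*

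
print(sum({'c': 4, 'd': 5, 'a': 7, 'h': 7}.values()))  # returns 23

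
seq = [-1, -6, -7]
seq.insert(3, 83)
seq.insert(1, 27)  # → [-1, 27, -6, -7, 83]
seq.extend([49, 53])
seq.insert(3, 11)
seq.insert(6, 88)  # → [-1, 27, -6, 11, -7, 83, 88, 49, 53]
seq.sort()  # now [-7, -6, -1, 11, 27, 49, 53, 83, 88]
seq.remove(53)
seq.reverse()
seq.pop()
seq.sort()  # [-6, -1, 11, 27, 49, 83, 88]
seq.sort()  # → [-6, -1, 11, 27, 49, 83, 88]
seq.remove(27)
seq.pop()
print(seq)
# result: [-6, -1, 11, 49, 83]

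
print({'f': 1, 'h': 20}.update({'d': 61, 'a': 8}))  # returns None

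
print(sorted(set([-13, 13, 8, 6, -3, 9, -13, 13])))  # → [-13, -3, 6, 8, 9, 13]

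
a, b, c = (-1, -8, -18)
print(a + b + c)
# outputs -27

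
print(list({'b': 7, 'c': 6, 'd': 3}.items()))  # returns [('b', 7), ('c', 6), ('d', 3)]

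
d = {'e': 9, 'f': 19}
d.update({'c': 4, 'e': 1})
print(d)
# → {'e': 1, 'f': 19, 'c': 4}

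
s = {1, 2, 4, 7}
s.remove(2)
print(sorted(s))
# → [1, 4, 7]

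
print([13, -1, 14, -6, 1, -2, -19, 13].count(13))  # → 2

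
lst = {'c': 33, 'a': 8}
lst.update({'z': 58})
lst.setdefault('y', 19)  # 19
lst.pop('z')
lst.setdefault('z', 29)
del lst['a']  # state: {'c': 33, 'y': 19, 'z': 29}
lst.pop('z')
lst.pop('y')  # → 19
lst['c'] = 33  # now {'c': 33}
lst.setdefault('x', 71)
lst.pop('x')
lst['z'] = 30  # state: {'c': 33, 'z': 30}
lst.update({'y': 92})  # {'c': 33, 'z': 30, 'y': 92}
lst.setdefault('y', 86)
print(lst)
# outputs {'c': 33, 'z': 30, 'y': 92}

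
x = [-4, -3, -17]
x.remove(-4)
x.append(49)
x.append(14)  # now [-3, -17, 49, 14]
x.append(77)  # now [-3, -17, 49, 14, 77]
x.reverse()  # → [77, 14, 49, -17, -3]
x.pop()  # -3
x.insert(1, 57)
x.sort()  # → [-17, 14, 49, 57, 77]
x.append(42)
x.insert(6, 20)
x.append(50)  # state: [-17, 14, 49, 57, 77, 42, 20, 50]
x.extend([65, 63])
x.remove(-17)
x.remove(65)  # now [14, 49, 57, 77, 42, 20, 50, 63]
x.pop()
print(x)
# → [14, 49, 57, 77, 42, 20, 50]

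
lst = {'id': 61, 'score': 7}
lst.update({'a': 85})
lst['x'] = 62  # {'id': 61, 'score': 7, 'a': 85, 'x': 62}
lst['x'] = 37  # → {'id': 61, 'score': 7, 'a': 85, 'x': 37}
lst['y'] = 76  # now {'id': 61, 'score': 7, 'a': 85, 'x': 37, 'y': 76}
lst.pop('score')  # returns 7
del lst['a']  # {'id': 61, 'x': 37, 'y': 76}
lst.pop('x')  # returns 37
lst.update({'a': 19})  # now {'id': 61, 'y': 76, 'a': 19}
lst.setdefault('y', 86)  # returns 76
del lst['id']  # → {'y': 76, 'a': 19}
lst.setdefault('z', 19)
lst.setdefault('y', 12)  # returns 76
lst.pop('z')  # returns 19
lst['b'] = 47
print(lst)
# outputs {'y': 76, 'a': 19, 'b': 47}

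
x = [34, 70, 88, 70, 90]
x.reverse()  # [90, 70, 88, 70, 34]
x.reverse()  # [34, 70, 88, 70, 90]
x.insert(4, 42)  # [34, 70, 88, 70, 42, 90]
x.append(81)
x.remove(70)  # [34, 88, 70, 42, 90, 81]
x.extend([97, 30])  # [34, 88, 70, 42, 90, 81, 97, 30]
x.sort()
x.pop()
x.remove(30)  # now [34, 42, 70, 81, 88, 90]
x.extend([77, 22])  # [34, 42, 70, 81, 88, 90, 77, 22]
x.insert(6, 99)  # [34, 42, 70, 81, 88, 90, 99, 77, 22]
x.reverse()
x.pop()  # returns 34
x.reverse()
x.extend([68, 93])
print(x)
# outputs [42, 70, 81, 88, 90, 99, 77, 22, 68, 93]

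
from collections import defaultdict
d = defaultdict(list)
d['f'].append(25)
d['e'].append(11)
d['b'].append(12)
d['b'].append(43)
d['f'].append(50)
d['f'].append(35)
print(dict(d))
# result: {'f': [25, 50, 35], 'e': [11], 'b': [12, 43]}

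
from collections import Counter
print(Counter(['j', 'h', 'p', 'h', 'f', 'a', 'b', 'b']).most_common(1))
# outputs [('h', 2)]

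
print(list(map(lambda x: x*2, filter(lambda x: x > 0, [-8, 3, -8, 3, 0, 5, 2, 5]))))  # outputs [6, 6, 10, 4, 10]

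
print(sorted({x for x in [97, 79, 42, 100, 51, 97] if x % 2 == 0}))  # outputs [42, 100]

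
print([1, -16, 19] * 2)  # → [1, -16, 19, 1, -16, 19]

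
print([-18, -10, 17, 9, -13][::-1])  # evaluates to [-13, 9, 17, -10, -18]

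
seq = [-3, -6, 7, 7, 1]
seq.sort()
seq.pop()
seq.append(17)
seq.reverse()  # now [17, 7, 1, -3, -6]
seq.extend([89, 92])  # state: [17, 7, 1, -3, -6, 89, 92]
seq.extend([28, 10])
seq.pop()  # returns 10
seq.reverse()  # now [28, 92, 89, -6, -3, 1, 7, 17]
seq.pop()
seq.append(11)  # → [28, 92, 89, -6, -3, 1, 7, 11]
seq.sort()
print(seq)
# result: [-6, -3, 1, 7, 11, 28, 89, 92]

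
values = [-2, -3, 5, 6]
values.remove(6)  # [-2, -3, 5]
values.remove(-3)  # [-2, 5]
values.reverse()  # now [5, -2]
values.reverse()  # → [-2, 5]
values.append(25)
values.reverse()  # [25, 5, -2]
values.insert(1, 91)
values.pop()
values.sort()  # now [5, 25, 91]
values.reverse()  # [91, 25, 5]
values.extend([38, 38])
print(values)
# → [91, 25, 5, 38, 38]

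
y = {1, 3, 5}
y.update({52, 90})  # {1, 3, 5, 52, 90}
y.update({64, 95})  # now {1, 3, 5, 52, 64, 90, 95}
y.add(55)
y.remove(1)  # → {3, 5, 52, 55, 64, 90, 95}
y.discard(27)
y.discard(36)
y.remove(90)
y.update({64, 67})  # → {3, 5, 52, 55, 64, 67, 95}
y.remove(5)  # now {3, 52, 55, 64, 67, 95}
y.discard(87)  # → {3, 52, 55, 64, 67, 95}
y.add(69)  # {3, 52, 55, 64, 67, 69, 95}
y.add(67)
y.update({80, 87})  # {3, 52, 55, 64, 67, 69, 80, 87, 95}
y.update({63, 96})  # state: {3, 52, 55, 63, 64, 67, 69, 80, 87, 95, 96}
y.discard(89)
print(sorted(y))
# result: [3, 52, 55, 63, 64, 67, 69, 80, 87, 95, 96]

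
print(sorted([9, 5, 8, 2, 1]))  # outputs [1, 2, 5, 8, 9]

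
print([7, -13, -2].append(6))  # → None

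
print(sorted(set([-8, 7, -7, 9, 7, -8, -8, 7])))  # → [-8, -7, 7, 9]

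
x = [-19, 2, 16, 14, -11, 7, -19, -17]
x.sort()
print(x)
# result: [-19, -19, -17, -11, 2, 7, 14, 16]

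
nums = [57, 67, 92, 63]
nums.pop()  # 63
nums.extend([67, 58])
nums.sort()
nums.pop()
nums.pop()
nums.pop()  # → 67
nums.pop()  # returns 58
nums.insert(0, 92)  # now [92, 57]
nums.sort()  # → [57, 92]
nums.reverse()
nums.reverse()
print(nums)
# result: [57, 92]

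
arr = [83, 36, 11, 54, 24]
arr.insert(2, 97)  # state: [83, 36, 97, 11, 54, 24]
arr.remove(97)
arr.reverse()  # [24, 54, 11, 36, 83]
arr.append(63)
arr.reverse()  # [63, 83, 36, 11, 54, 24]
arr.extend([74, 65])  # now [63, 83, 36, 11, 54, 24, 74, 65]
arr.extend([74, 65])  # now [63, 83, 36, 11, 54, 24, 74, 65, 74, 65]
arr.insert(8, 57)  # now [63, 83, 36, 11, 54, 24, 74, 65, 57, 74, 65]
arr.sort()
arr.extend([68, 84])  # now [11, 24, 36, 54, 57, 63, 65, 65, 74, 74, 83, 68, 84]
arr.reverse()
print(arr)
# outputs [84, 68, 83, 74, 74, 65, 65, 63, 57, 54, 36, 24, 11]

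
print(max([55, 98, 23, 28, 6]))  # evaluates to 98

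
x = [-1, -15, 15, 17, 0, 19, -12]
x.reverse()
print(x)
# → [-12, 19, 0, 17, 15, -15, -1]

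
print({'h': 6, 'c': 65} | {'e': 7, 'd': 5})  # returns {'h': 6, 'c': 65, 'e': 7, 'd': 5}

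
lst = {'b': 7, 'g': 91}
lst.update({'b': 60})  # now {'b': 60, 'g': 91}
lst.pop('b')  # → 60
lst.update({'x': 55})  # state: {'g': 91, 'x': 55}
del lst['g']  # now {'x': 55}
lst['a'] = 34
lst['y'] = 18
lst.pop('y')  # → 18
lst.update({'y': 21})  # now {'x': 55, 'a': 34, 'y': 21}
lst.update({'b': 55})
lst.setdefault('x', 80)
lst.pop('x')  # 55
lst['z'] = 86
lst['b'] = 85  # {'a': 34, 'y': 21, 'b': 85, 'z': 86}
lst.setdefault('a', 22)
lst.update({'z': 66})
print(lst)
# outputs {'a': 34, 'y': 21, 'b': 85, 'z': 66}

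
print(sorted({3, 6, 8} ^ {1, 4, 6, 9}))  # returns [1, 3, 4, 8, 9]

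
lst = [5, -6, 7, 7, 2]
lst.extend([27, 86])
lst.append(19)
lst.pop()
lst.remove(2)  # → [5, -6, 7, 7, 27, 86]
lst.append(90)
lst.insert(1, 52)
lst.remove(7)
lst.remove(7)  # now [5, 52, -6, 27, 86, 90]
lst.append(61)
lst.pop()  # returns 61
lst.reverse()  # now [90, 86, 27, -6, 52, 5]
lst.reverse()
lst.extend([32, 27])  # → [5, 52, -6, 27, 86, 90, 32, 27]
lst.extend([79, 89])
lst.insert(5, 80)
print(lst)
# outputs [5, 52, -6, 27, 86, 80, 90, 32, 27, 79, 89]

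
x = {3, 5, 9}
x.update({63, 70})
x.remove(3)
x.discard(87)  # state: {5, 9, 63, 70}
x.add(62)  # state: {5, 9, 62, 63, 70}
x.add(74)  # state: {5, 9, 62, 63, 70, 74}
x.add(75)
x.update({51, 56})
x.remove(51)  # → {5, 9, 56, 62, 63, 70, 74, 75}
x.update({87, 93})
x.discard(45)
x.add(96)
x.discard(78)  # {5, 9, 56, 62, 63, 70, 74, 75, 87, 93, 96}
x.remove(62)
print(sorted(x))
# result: [5, 9, 56, 63, 70, 74, 75, 87, 93, 96]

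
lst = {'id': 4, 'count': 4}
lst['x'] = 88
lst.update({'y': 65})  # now {'id': 4, 'count': 4, 'x': 88, 'y': 65}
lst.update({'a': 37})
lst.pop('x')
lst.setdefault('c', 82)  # 82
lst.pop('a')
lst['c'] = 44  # {'id': 4, 'count': 4, 'y': 65, 'c': 44}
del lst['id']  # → {'count': 4, 'y': 65, 'c': 44}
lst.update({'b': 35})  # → {'count': 4, 'y': 65, 'c': 44, 'b': 35}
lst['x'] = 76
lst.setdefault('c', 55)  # 44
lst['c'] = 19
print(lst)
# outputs {'count': 4, 'y': 65, 'c': 19, 'b': 35, 'x': 76}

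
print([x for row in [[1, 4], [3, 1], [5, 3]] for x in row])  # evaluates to [1, 4, 3, 1, 5, 3]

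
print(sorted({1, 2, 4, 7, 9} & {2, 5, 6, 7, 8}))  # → [2, 7]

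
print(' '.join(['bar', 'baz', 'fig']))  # bar baz fig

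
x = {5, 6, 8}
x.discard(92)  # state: {5, 6, 8}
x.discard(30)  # {5, 6, 8}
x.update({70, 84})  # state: {5, 6, 8, 70, 84}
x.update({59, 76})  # {5, 6, 8, 59, 70, 76, 84}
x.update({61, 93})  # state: {5, 6, 8, 59, 61, 70, 76, 84, 93}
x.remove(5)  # {6, 8, 59, 61, 70, 76, 84, 93}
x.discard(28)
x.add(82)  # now {6, 8, 59, 61, 70, 76, 82, 84, 93}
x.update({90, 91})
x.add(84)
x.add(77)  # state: {6, 8, 59, 61, 70, 76, 77, 82, 84, 90, 91, 93}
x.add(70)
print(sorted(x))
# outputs [6, 8, 59, 61, 70, 76, 77, 82, 84, 90, 91, 93]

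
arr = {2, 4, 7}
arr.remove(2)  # {4, 7}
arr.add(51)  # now {4, 7, 51}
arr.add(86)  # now {4, 7, 51, 86}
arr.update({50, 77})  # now {4, 7, 50, 51, 77, 86}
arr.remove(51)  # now {4, 7, 50, 77, 86}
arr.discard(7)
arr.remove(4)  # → {50, 77, 86}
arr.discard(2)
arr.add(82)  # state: {50, 77, 82, 86}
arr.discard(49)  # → {50, 77, 82, 86}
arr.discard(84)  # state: {50, 77, 82, 86}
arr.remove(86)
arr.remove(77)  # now {50, 82}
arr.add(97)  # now {50, 82, 97}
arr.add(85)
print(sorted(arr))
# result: [50, 82, 85, 97]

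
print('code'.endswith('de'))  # True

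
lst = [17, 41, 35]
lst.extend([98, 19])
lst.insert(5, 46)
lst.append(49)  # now [17, 41, 35, 98, 19, 46, 49]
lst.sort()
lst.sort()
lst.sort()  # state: [17, 19, 35, 41, 46, 49, 98]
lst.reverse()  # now [98, 49, 46, 41, 35, 19, 17]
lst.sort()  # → [17, 19, 35, 41, 46, 49, 98]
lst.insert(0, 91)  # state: [91, 17, 19, 35, 41, 46, 49, 98]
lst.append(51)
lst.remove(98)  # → [91, 17, 19, 35, 41, 46, 49, 51]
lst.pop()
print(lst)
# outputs [91, 17, 19, 35, 41, 46, 49]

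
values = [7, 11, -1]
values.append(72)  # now [7, 11, -1, 72]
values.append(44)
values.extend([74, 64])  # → [7, 11, -1, 72, 44, 74, 64]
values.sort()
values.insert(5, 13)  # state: [-1, 7, 11, 44, 64, 13, 72, 74]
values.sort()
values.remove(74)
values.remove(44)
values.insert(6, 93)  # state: [-1, 7, 11, 13, 64, 72, 93]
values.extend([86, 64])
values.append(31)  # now [-1, 7, 11, 13, 64, 72, 93, 86, 64, 31]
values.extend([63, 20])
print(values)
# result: [-1, 7, 11, 13, 64, 72, 93, 86, 64, 31, 63, 20]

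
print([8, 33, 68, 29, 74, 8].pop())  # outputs 8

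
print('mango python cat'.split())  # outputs ['mango', 'python', 'cat']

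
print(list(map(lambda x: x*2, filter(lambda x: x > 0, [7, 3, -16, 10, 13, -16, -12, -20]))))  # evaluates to [14, 6, 20, 26]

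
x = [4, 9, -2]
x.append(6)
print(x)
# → [4, 9, -2, 6]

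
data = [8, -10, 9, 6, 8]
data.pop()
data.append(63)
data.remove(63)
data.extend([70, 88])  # [8, -10, 9, 6, 70, 88]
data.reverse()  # [88, 70, 6, 9, -10, 8]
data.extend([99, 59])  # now [88, 70, 6, 9, -10, 8, 99, 59]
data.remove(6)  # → [88, 70, 9, -10, 8, 99, 59]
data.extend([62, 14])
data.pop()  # 14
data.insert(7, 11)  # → [88, 70, 9, -10, 8, 99, 59, 11, 62]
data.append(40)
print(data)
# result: [88, 70, 9, -10, 8, 99, 59, 11, 62, 40]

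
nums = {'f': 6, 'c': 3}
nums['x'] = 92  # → {'f': 6, 'c': 3, 'x': 92}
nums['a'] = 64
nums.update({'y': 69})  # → {'f': 6, 'c': 3, 'x': 92, 'a': 64, 'y': 69}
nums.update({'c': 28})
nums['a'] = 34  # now {'f': 6, 'c': 28, 'x': 92, 'a': 34, 'y': 69}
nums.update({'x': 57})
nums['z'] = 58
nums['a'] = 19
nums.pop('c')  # 28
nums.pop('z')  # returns 58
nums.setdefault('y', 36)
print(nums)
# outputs {'f': 6, 'x': 57, 'a': 19, 'y': 69}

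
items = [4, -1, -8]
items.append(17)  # [4, -1, -8, 17]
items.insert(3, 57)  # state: [4, -1, -8, 57, 17]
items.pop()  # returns 17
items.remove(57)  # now [4, -1, -8]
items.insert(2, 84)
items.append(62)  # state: [4, -1, 84, -8, 62]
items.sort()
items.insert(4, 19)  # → [-8, -1, 4, 62, 19, 84]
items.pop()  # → 84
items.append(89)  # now [-8, -1, 4, 62, 19, 89]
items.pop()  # 89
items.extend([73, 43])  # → [-8, -1, 4, 62, 19, 73, 43]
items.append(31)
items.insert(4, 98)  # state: [-8, -1, 4, 62, 98, 19, 73, 43, 31]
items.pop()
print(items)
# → [-8, -1, 4, 62, 98, 19, 73, 43]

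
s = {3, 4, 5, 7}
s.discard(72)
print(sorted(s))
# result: [3, 4, 5, 7]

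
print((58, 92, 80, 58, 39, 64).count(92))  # 1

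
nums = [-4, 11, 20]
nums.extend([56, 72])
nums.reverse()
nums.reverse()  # [-4, 11, 20, 56, 72]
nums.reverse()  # [72, 56, 20, 11, -4]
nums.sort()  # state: [-4, 11, 20, 56, 72]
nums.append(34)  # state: [-4, 11, 20, 56, 72, 34]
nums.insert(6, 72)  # [-4, 11, 20, 56, 72, 34, 72]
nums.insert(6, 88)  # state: [-4, 11, 20, 56, 72, 34, 88, 72]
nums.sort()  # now [-4, 11, 20, 34, 56, 72, 72, 88]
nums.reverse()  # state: [88, 72, 72, 56, 34, 20, 11, -4]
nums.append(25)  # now [88, 72, 72, 56, 34, 20, 11, -4, 25]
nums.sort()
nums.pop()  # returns 88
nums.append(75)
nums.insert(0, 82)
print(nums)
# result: [82, -4, 11, 20, 25, 34, 56, 72, 72, 75]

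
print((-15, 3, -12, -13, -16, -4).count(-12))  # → 1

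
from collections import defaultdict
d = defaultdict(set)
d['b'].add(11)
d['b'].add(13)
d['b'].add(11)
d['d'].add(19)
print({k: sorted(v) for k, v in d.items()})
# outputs {'b': [11, 13], 'd': [19]}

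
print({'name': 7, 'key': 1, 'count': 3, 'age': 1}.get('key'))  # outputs 1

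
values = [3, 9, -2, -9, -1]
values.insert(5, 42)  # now [3, 9, -2, -9, -1, 42]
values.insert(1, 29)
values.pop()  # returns 42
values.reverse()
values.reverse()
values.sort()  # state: [-9, -2, -1, 3, 9, 29]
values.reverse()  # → [29, 9, 3, -1, -2, -9]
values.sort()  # [-9, -2, -1, 3, 9, 29]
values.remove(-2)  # [-9, -1, 3, 9, 29]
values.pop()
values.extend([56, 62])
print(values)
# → [-9, -1, 3, 9, 56, 62]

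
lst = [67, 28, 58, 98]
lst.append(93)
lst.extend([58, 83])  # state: [67, 28, 58, 98, 93, 58, 83]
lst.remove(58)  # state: [67, 28, 98, 93, 58, 83]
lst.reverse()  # [83, 58, 93, 98, 28, 67]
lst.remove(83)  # [58, 93, 98, 28, 67]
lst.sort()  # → [28, 58, 67, 93, 98]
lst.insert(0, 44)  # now [44, 28, 58, 67, 93, 98]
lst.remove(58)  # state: [44, 28, 67, 93, 98]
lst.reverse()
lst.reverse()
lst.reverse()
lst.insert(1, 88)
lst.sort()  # [28, 44, 67, 88, 93, 98]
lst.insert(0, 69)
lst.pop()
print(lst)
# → [69, 28, 44, 67, 88, 93]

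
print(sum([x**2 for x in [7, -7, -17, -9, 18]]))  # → 792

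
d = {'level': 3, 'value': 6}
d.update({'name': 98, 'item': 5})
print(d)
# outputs {'level': 3, 'value': 6, 'name': 98, 'item': 5}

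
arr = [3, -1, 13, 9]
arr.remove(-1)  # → [3, 13, 9]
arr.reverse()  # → [9, 13, 3]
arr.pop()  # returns 3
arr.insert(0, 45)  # [45, 9, 13]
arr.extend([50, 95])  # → [45, 9, 13, 50, 95]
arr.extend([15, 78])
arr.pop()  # 78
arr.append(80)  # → [45, 9, 13, 50, 95, 15, 80]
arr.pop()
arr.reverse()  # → [15, 95, 50, 13, 9, 45]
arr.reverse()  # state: [45, 9, 13, 50, 95, 15]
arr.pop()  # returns 15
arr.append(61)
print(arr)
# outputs [45, 9, 13, 50, 95, 61]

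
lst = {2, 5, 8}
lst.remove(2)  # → {5, 8}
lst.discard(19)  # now {5, 8}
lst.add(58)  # {5, 8, 58}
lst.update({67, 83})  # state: {5, 8, 58, 67, 83}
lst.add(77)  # {5, 8, 58, 67, 77, 83}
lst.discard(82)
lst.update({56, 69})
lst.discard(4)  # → {5, 8, 56, 58, 67, 69, 77, 83}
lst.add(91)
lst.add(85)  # {5, 8, 56, 58, 67, 69, 77, 83, 85, 91}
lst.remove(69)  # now {5, 8, 56, 58, 67, 77, 83, 85, 91}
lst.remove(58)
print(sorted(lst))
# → [5, 8, 56, 67, 77, 83, 85, 91]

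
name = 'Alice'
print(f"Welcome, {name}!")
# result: Welcome, Alice!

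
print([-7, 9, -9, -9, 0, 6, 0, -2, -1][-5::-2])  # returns [0, -9, -7]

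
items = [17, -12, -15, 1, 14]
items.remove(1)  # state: [17, -12, -15, 14]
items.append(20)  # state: [17, -12, -15, 14, 20]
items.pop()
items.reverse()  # [14, -15, -12, 17]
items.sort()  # [-15, -12, 14, 17]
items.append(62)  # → [-15, -12, 14, 17, 62]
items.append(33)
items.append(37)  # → [-15, -12, 14, 17, 62, 33, 37]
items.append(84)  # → [-15, -12, 14, 17, 62, 33, 37, 84]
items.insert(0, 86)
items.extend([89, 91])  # [86, -15, -12, 14, 17, 62, 33, 37, 84, 89, 91]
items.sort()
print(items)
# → [-15, -12, 14, 17, 33, 37, 62, 84, 86, 89, 91]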